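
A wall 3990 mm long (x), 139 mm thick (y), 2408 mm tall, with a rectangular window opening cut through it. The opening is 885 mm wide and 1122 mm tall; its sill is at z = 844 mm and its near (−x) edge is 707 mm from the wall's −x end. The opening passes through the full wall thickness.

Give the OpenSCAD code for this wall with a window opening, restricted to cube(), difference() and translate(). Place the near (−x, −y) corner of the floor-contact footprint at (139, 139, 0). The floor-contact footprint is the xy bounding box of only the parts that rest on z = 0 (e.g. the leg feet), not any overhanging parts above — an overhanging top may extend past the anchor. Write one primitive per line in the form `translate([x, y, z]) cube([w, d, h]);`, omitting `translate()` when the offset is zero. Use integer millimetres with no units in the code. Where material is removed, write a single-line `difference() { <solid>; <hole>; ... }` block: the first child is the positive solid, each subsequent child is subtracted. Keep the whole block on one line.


difference() { translate([139, 139, 0]) cube([3990, 139, 2408]); translate([846, 139, 844]) cube([885, 139, 1122]); }


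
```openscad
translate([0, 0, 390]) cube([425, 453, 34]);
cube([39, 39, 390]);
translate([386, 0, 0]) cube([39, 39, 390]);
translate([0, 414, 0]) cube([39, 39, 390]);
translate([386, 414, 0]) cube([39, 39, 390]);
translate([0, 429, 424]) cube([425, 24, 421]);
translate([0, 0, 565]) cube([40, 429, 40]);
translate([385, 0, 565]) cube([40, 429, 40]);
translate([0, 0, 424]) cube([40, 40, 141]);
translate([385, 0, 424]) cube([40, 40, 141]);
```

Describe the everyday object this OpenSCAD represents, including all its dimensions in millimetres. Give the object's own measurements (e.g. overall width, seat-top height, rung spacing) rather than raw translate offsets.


A chair. The seat is a 425×453×34 mm slab with its top at z = 424 mm, on four 39×39 mm corner legs (flush with the seat edges, standing on z = 0). A flat backrest 24 mm thick, 421 mm tall, spans the full seat width and rises from the seat top along its +y edge, rear face flush with the rear of the seat. Two armrests of 40×40 mm section run along each side from the seat's front edge to the front of the backrest, top faces 181 mm above the seat top and outer faces flush with the seat's x-edges; a 40×40 mm post under the front of each armrest stands on the seat at the front corner.


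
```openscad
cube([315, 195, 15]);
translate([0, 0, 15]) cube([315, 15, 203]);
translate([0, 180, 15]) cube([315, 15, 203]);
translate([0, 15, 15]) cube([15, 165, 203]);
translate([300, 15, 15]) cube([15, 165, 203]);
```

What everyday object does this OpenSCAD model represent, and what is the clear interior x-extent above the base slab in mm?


An open box. The internal width is 285 mm.

A 315×195 base slab with four walls standing on it — an open box. The base is 315 mm wide and the walls are 15 mm thick, so the internal width is 315 − 2 × 15 = 285 mm.


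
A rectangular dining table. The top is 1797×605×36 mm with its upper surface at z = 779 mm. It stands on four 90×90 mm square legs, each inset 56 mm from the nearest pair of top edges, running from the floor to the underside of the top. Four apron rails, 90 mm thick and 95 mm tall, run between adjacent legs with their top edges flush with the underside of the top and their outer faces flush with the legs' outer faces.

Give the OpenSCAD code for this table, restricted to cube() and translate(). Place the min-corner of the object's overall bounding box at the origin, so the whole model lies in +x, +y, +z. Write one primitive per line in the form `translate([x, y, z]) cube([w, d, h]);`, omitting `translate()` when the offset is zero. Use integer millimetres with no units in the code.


translate([0, 0, 743]) cube([1797, 605, 36]);
translate([56, 56, 0]) cube([90, 90, 743]);
translate([1651, 56, 0]) cube([90, 90, 743]);
translate([56, 459, 0]) cube([90, 90, 743]);
translate([1651, 459, 0]) cube([90, 90, 743]);
translate([146, 56, 648]) cube([1505, 90, 95]);
translate([146, 459, 648]) cube([1505, 90, 95]);
translate([56, 146, 648]) cube([90, 313, 95]);
translate([1651, 146, 648]) cube([90, 313, 95]);


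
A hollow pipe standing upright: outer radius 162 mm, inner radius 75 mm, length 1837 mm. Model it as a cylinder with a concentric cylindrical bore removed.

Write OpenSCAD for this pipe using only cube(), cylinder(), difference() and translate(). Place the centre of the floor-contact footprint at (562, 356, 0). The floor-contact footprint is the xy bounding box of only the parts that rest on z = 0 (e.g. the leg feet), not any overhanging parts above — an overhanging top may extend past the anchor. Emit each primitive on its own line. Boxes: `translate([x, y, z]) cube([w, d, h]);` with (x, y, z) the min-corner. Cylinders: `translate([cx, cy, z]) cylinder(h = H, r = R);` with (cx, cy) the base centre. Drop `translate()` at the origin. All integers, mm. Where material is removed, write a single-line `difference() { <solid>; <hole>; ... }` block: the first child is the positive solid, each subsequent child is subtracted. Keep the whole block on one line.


difference() { translate([562, 356, 0]) cylinder(h = 1837, r = 162); translate([562, 356, 0]) cylinder(h = 1837, r = 75); }


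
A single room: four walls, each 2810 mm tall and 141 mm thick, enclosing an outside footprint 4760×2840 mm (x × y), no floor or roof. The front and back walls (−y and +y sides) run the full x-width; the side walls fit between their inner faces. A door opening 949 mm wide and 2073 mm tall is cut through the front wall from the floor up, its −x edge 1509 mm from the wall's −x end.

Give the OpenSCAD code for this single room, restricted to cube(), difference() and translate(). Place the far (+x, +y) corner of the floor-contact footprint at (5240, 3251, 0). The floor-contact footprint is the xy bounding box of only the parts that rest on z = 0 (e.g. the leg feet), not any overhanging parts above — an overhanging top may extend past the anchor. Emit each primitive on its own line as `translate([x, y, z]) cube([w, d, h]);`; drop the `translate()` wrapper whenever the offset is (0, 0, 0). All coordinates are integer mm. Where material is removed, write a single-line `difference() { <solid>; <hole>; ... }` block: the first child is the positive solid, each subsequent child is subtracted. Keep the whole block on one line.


difference() { translate([480, 411, 0]) cube([4760, 141, 2810]); translate([1989, 411, 0]) cube([949, 141, 2073]); }
translate([480, 3110, 0]) cube([4760, 141, 2810]);
translate([480, 552, 0]) cube([141, 2558, 2810]);
translate([5099, 552, 0]) cube([141, 2558, 2810]);


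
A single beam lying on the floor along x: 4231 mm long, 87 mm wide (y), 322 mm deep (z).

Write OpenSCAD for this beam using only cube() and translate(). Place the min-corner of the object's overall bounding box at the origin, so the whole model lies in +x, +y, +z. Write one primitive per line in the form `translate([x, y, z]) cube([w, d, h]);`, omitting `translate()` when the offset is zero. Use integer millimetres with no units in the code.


cube([4231, 87, 322]);


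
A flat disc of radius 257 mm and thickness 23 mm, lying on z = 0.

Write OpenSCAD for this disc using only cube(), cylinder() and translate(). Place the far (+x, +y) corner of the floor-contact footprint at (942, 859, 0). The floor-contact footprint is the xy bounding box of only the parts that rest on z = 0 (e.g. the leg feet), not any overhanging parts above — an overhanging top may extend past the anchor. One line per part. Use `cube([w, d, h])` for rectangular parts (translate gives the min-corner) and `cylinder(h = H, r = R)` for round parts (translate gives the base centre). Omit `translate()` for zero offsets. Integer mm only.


translate([685, 602, 0]) cylinder(h = 23, r = 257);


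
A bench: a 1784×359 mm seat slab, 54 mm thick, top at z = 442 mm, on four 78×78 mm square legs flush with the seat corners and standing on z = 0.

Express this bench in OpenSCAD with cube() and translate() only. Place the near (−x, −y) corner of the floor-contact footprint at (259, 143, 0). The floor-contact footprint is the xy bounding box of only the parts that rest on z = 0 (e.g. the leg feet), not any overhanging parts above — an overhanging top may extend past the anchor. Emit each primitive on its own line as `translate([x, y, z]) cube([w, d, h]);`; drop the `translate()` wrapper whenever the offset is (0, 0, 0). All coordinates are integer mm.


translate([259, 143, 388]) cube([1784, 359, 54]);
translate([259, 143, 0]) cube([78, 78, 388]);
translate([259, 424, 0]) cube([78, 78, 388]);
translate([1965, 143, 0]) cube([78, 78, 388]);
translate([1965, 424, 0]) cube([78, 78, 388]);


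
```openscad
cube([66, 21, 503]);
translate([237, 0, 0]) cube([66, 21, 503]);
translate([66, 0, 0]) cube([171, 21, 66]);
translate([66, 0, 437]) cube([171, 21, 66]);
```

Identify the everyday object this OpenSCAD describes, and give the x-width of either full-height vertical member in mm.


A picture frame. The border width is 66 mm.

Four thin pieces enclosing a rectangular opening — a picture frame. The two full-height stiles are 503 mm tall; the top rail sits at z = 437 and is 66 mm tall, so the border above the opening is 503 − 437 = 66 mm, matching the stile x-width.


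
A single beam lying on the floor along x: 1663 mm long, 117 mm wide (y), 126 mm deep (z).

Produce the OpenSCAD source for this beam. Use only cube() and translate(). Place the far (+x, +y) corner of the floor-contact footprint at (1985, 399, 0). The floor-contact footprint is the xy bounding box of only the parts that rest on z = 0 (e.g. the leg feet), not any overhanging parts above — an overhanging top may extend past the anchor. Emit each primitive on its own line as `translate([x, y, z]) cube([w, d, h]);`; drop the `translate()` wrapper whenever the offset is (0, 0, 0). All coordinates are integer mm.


translate([322, 282, 0]) cube([1663, 117, 126]);


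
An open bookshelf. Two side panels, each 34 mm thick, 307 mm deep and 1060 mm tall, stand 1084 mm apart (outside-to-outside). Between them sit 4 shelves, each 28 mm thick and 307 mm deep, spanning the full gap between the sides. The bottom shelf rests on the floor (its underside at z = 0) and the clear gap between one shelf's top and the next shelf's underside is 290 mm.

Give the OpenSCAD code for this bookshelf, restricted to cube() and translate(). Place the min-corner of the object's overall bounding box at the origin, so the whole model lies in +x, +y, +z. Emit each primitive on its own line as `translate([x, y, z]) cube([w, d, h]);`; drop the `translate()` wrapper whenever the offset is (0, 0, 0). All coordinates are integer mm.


cube([34, 307, 1060]);
translate([1050, 0, 0]) cube([34, 307, 1060]);
translate([34, 0, 0]) cube([1016, 307, 28]);
translate([34, 0, 318]) cube([1016, 307, 28]);
translate([34, 0, 636]) cube([1016, 307, 28]);
translate([34, 0, 954]) cube([1016, 307, 28]);


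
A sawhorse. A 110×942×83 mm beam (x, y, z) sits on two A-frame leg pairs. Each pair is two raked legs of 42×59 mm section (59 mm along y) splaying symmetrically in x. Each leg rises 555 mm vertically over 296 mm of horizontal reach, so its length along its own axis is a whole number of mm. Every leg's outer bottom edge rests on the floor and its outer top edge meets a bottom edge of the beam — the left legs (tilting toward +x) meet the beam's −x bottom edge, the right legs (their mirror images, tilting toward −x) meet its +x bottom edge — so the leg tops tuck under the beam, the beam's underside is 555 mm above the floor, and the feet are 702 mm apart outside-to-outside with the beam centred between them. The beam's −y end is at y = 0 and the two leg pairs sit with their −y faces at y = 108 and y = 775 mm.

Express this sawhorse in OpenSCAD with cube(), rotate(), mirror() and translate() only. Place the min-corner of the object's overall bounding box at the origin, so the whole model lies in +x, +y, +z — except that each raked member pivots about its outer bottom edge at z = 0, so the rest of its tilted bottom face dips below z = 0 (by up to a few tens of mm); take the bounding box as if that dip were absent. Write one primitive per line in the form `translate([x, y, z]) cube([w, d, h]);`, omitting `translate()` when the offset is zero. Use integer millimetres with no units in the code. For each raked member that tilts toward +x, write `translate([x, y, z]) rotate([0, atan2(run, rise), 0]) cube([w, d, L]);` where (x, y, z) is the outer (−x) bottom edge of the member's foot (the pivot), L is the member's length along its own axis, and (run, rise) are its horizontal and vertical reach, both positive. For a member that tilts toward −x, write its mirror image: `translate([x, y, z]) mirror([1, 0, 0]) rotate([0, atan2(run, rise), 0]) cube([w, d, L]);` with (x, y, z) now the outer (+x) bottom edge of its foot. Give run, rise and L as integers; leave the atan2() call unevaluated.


translate([296, 0, 555]) cube([110, 942, 83]);
translate([0, 108, 0]) rotate([0, atan2(296, 555), 0]) cube([42, 59, 629]);
translate([702, 108, 0]) mirror([1, 0, 0]) rotate([0, atan2(296, 555), 0]) cube([42, 59, 629]);
translate([0, 775, 0]) rotate([0, atan2(296, 555), 0]) cube([42, 59, 629]);
translate([702, 775, 0]) mirror([1, 0, 0]) rotate([0, atan2(296, 555), 0]) cube([42, 59, 629]);


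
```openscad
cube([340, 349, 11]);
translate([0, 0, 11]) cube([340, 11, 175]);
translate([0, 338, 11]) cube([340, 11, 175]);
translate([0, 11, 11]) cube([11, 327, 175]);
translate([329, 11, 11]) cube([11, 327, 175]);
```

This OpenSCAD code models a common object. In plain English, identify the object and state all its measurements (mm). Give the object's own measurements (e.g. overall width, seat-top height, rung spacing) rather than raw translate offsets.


An open-topped rectangular box: outside dimensions 340×349×186 mm, with a uniform wall and base thickness of 11 mm. The base is a full 340×349 slab on the floor; four walls sit on top of the base. The front and back walls (the −y and +y sides) span the full width; the two side walls fit between them.


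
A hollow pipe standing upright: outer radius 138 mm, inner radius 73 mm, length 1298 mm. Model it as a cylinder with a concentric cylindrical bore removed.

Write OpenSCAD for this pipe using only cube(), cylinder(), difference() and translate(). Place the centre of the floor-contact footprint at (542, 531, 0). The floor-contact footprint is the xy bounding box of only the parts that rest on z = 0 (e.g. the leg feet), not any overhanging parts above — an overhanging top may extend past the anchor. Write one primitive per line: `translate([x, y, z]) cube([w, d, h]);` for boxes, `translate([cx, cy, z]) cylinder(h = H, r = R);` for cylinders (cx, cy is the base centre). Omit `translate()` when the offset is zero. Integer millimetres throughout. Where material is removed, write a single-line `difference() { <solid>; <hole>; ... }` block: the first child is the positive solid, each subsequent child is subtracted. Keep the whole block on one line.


difference() { translate([542, 531, 0]) cylinder(h = 1298, r = 138); translate([542, 531, 0]) cylinder(h = 1298, r = 73); }


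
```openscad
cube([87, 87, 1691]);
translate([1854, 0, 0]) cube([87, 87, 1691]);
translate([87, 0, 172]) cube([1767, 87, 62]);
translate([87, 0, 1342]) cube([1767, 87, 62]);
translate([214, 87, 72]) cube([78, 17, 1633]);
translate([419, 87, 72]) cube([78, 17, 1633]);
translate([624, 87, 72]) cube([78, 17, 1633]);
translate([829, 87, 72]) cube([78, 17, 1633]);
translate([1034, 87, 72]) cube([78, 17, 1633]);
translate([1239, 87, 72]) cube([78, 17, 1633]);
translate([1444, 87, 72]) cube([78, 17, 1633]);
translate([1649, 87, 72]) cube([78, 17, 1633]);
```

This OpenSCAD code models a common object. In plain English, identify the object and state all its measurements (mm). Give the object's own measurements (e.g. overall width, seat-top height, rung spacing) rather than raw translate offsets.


A fence section. Two 87×87 mm posts, 1691 mm tall, stand on the floor with a clear span of 1767 mm between their inner faces. Two horizontal rails of 87×62 mm section span the gap between the posts with their undersides at z = 172 mm and z = 1342 mm, flush with the posts' −y face. 8 pickets, each 78 mm wide, 17 mm thick and 1633 mm tall, are fixed to the +y face of the rails with their bottoms at z = 72 mm, spaced across the span with a 127 mm gap after the −x post and between neighbouring pickets and before the +x post.


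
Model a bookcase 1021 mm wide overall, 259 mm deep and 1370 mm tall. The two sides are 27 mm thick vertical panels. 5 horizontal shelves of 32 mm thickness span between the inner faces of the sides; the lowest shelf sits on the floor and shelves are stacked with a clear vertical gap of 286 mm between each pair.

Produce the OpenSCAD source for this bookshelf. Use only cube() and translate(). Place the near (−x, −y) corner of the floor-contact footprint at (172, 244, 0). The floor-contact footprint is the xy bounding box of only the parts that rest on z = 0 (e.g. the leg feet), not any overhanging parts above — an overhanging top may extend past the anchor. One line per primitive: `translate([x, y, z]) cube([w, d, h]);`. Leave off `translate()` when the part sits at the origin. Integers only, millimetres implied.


translate([172, 244, 0]) cube([27, 259, 1370]);
translate([1166, 244, 0]) cube([27, 259, 1370]);
translate([199, 244, 0]) cube([967, 259, 32]);
translate([199, 244, 318]) cube([967, 259, 32]);
translate([199, 244, 636]) cube([967, 259, 32]);
translate([199, 244, 954]) cube([967, 259, 32]);
translate([199, 244, 1272]) cube([967, 259, 32]);


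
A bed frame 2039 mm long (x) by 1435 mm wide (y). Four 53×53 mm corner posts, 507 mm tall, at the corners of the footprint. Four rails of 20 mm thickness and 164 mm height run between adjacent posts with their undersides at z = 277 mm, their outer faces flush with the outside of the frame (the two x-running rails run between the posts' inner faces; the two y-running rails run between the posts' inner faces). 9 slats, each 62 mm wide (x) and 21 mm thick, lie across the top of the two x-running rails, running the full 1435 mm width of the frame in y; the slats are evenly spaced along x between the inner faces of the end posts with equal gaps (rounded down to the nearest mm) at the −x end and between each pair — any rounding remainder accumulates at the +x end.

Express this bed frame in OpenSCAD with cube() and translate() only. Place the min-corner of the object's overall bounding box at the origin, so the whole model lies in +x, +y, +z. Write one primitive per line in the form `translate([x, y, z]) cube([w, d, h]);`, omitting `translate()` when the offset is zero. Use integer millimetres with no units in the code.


// slat z = rail_z + rail_h = 277 + 164 = 441
// slat gap = ⌊(1933 − 9·62) / 10⌋ = 137
cube([53, 53, 507]);
translate([0, 1382, 0]) cube([53, 53, 507]);
translate([1986, 0, 0]) cube([53, 53, 507]);
translate([1986, 1382, 0]) cube([53, 53, 507]);
translate([53, 0, 277]) cube([1933, 20, 164]);
translate([53, 1415, 277]) cube([1933, 20, 164]);
translate([0, 53, 277]) cube([20, 1329, 164]);
translate([2019, 53, 277]) cube([20, 1329, 164]);
translate([190, 0, 441]) cube([62, 1435, 21]);
translate([389, 0, 441]) cube([62, 1435, 21]);
translate([588, 0, 441]) cube([62, 1435, 21]);
translate([787, 0, 441]) cube([62, 1435, 21]);
translate([986, 0, 441]) cube([62, 1435, 21]);
translate([1185, 0, 441]) cube([62, 1435, 21]);
translate([1384, 0, 441]) cube([62, 1435, 21]);
translate([1583, 0, 441]) cube([62, 1435, 21]);
translate([1782, 0, 441]) cube([62, 1435, 21]);


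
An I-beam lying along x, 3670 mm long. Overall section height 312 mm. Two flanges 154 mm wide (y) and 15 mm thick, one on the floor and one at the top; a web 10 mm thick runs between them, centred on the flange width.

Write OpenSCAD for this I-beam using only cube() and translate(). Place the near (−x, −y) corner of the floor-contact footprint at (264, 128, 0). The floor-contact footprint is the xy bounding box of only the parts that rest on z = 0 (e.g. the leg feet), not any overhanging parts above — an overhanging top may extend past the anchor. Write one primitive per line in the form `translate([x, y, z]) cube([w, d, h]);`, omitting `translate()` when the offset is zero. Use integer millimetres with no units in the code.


translate([264, 128, 0]) cube([3670, 154, 15]);
translate([264, 200, 15]) cube([3670, 10, 282]);
translate([264, 128, 297]) cube([3670, 154, 15]);


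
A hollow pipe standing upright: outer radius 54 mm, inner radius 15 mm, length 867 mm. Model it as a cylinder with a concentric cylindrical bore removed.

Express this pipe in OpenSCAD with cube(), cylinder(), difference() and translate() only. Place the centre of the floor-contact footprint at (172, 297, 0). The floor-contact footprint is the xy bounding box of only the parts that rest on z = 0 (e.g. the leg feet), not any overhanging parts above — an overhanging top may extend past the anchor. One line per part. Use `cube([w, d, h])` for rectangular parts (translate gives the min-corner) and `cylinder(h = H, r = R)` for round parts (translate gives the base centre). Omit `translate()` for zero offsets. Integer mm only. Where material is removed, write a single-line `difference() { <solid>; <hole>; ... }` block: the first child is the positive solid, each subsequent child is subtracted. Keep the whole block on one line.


difference() { translate([172, 297, 0]) cylinder(h = 867, r = 54); translate([172, 297, 0]) cylinder(h = 867, r = 15); }


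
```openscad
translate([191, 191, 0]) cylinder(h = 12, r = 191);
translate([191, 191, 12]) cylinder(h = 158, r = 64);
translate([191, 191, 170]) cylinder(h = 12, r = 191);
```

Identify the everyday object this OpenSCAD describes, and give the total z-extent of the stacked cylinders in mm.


A spool. The overall height is 182 mm.

Three coaxial cylinders, large–small–large — a spool. Two 12 mm flanges and a 158 mm core give 12 + 158 + 12 = 182 mm.


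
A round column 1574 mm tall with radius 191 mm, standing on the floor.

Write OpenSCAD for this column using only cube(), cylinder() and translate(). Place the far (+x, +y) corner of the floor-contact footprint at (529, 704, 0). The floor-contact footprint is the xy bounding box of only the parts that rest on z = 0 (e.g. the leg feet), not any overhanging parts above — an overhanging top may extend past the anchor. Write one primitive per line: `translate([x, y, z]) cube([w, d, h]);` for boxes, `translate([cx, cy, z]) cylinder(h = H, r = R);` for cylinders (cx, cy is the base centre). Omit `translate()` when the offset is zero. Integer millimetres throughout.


translate([338, 513, 0]) cylinder(h = 1574, r = 191);


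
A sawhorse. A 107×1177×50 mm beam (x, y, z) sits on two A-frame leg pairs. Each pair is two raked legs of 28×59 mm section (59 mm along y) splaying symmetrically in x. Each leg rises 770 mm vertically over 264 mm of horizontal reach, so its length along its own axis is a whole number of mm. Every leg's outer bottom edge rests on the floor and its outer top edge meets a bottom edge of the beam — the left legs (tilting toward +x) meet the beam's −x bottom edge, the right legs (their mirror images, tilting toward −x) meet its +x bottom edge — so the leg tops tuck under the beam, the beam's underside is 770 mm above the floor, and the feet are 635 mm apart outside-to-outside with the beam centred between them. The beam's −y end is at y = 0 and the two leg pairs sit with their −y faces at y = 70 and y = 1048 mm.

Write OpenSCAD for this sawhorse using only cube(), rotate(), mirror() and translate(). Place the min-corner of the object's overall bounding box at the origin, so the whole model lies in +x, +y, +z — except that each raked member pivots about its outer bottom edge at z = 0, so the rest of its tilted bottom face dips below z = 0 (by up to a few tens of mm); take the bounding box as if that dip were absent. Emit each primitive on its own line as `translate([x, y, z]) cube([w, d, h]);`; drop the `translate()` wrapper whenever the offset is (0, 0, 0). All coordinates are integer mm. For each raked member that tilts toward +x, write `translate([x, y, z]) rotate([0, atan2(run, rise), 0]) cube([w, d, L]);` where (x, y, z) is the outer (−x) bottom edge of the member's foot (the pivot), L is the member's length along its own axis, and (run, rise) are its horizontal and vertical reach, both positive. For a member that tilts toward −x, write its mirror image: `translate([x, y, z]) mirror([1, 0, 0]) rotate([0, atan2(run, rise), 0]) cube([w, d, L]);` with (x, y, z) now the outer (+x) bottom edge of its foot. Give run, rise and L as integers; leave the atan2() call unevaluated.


translate([264, 0, 770]) cube([107, 1177, 50]);
translate([0, 70, 0]) rotate([0, atan2(264, 770), 0]) cube([28, 59, 814]);
translate([635, 70, 0]) mirror([1, 0, 0]) rotate([0, atan2(264, 770), 0]) cube([28, 59, 814]);
translate([0, 1048, 0]) rotate([0, atan2(264, 770), 0]) cube([28, 59, 814]);
translate([635, 1048, 0]) mirror([1, 0, 0]) rotate([0, atan2(264, 770), 0]) cube([28, 59, 814]);


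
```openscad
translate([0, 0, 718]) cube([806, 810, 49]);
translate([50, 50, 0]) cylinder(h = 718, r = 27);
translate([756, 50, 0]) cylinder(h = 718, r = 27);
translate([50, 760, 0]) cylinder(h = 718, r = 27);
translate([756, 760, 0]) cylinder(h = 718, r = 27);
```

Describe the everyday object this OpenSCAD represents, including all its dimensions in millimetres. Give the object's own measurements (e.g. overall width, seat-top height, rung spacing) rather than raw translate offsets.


A rectangular dining table. The top is 806×810×49 mm with its upper surface at z = 767 mm. It stands on four round legs of 54 mm diameter, each leg's bounding box inset 23 mm from the nearest pair of top edges, running from the floor to the underside of the top.


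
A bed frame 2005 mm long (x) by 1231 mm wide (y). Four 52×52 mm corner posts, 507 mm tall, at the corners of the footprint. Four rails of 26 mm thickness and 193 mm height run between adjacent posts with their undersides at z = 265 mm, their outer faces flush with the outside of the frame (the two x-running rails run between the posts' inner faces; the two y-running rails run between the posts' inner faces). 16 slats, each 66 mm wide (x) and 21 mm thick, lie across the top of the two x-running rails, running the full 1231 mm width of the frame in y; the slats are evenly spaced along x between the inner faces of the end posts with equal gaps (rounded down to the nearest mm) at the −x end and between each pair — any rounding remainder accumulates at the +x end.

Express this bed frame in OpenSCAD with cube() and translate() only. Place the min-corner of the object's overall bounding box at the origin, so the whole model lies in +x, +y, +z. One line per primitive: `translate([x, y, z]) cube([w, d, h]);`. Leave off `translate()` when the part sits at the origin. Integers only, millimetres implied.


// slat z = rail_z + rail_h = 265 + 193 = 458
// slat gap = ⌊(1901 − 16·66) / 17⌋ = 49
cube([52, 52, 507]);
translate([0, 1179, 0]) cube([52, 52, 507]);
translate([1953, 0, 0]) cube([52, 52, 507]);
translate([1953, 1179, 0]) cube([52, 52, 507]);
translate([52, 0, 265]) cube([1901, 26, 193]);
translate([52, 1205, 265]) cube([1901, 26, 193]);
translate([0, 52, 265]) cube([26, 1127, 193]);
translate([1979, 52, 265]) cube([26, 1127, 193]);
translate([101, 0, 458]) cube([66, 1231, 21]);
translate([216, 0, 458]) cube([66, 1231, 21]);
translate([331, 0, 458]) cube([66, 1231, 21]);
translate([446, 0, 458]) cube([66, 1231, 21]);
translate([561, 0, 458]) cube([66, 1231, 21]);
translate([676, 0, 458]) cube([66, 1231, 21]);
translate([791, 0, 458]) cube([66, 1231, 21]);
translate([906, 0, 458]) cube([66, 1231, 21]);
translate([1021, 0, 458]) cube([66, 1231, 21]);
translate([1136, 0, 458]) cube([66, 1231, 21]);
translate([1251, 0, 458]) cube([66, 1231, 21]);
translate([1366, 0, 458]) cube([66, 1231, 21]);
translate([1481, 0, 458]) cube([66, 1231, 21]);
translate([1596, 0, 458]) cube([66, 1231, 21]);
translate([1711, 0, 458]) cube([66, 1231, 21]);
translate([1826, 0, 458]) cube([66, 1231, 21]);


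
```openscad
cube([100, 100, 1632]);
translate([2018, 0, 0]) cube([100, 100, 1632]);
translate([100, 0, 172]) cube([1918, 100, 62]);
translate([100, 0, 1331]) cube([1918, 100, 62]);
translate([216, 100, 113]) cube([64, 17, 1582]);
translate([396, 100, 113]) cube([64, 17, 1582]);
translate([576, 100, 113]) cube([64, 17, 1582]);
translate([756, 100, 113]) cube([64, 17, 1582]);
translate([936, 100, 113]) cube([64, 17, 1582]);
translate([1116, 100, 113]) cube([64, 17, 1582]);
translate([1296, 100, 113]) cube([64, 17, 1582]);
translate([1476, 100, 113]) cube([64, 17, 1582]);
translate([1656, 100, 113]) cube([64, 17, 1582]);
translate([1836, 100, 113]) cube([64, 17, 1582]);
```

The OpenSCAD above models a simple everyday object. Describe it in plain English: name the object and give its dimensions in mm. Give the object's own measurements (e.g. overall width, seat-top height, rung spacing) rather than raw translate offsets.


A fence section. Two 100×100 mm posts, 1632 mm tall, stand on the floor with a clear span of 1918 mm between their inner faces. Two horizontal rails of 100×62 mm section span the gap between the posts with their undersides at z = 172 mm and z = 1331 mm, flush with the posts' −y face. 10 pickets, each 64 mm wide, 17 mm thick and 1582 mm tall, are fixed to the +y face of the rails with their bottoms at z = 113 mm, spaced across the span with a 116 mm gap after the −x post and between neighbouring pickets, with 118 mm left before the +x post.


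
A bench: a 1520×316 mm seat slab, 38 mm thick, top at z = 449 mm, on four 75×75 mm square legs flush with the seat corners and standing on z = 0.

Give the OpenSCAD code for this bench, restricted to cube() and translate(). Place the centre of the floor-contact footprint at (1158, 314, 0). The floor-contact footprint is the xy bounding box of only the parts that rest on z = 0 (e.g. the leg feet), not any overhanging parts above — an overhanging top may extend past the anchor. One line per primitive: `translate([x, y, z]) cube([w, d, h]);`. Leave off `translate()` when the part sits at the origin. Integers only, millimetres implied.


translate([398, 156, 411]) cube([1520, 316, 38]);
translate([398, 156, 0]) cube([75, 75, 411]);
translate([398, 397, 0]) cube([75, 75, 411]);
translate([1843, 156, 0]) cube([75, 75, 411]);
translate([1843, 397, 0]) cube([75, 75, 411]);


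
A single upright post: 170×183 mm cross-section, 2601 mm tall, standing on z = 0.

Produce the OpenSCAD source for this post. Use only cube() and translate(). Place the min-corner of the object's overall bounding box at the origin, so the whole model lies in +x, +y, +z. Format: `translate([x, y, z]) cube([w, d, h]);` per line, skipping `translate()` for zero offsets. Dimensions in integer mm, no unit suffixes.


cube([170, 183, 2601]);


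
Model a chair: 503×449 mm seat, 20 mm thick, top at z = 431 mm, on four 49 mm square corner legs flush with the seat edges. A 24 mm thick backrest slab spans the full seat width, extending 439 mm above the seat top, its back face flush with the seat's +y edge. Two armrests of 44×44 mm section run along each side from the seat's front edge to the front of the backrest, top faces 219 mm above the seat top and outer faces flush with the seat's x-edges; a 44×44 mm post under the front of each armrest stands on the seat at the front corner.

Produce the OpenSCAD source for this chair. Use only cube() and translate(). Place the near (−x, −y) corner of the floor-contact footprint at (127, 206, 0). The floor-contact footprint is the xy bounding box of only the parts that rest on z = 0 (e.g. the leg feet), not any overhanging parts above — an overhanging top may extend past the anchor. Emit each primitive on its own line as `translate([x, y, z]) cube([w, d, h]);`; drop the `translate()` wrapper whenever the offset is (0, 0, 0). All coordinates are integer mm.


translate([127, 206, 411]) cube([503, 449, 20]);
translate([127, 206, 0]) cube([49, 49, 411]);
translate([581, 206, 0]) cube([49, 49, 411]);
translate([127, 606, 0]) cube([49, 49, 411]);
translate([581, 606, 0]) cube([49, 49, 411]);
translate([127, 631, 431]) cube([503, 24, 439]);
translate([127, 206, 606]) cube([44, 425, 44]);
translate([586, 206, 606]) cube([44, 425, 44]);
translate([127, 206, 431]) cube([44, 44, 175]);
translate([586, 206, 431]) cube([44, 44, 175]);


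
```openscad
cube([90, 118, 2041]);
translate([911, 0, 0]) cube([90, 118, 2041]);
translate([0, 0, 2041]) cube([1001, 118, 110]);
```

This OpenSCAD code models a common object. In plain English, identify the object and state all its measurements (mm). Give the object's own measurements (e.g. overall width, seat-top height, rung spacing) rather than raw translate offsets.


A door frame. The clear opening is 821 mm wide and 2041 mm high. Two 90 mm wide jambs, 118 mm deep, stand either side of the opening from the floor to the top of the opening. A 110 mm thick head sits across the top of both jambs, spanning the full outside width of the frame.


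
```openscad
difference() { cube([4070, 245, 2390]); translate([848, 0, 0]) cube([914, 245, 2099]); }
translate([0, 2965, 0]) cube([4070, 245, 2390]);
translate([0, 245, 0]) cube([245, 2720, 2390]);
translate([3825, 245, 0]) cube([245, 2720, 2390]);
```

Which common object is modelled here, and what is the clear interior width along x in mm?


A single room. The interior width is 3580 mm.

Four walls enclosing a rectangle with a door in the front wall — a room. Outside width 4070 minus two 245 mm walls gives 3580 mm.


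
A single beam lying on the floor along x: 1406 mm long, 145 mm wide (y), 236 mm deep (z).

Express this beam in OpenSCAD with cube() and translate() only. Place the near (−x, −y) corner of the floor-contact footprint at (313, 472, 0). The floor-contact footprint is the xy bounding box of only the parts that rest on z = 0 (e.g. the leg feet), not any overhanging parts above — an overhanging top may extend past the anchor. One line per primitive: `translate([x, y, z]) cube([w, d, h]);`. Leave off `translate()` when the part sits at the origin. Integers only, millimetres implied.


translate([313, 472, 0]) cube([1406, 145, 236]);


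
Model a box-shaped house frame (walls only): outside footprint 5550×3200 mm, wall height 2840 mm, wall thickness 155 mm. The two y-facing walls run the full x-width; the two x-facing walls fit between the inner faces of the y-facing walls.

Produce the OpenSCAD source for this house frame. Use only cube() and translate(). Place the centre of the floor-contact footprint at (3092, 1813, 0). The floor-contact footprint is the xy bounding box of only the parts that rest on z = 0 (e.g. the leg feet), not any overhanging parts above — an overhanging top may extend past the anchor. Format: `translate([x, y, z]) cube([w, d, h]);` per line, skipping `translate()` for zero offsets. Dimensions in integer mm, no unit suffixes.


translate([317, 213, 0]) cube([5550, 155, 2840]);
translate([317, 3258, 0]) cube([5550, 155, 2840]);
translate([317, 368, 0]) cube([155, 2890, 2840]);
translate([5712, 368, 0]) cube([155, 2890, 2840]);


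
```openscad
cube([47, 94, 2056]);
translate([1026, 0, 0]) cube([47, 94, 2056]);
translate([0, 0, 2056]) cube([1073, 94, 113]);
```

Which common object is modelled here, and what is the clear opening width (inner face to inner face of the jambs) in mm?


A door frame. The clear opening width is 979 mm.

Two 2056 mm tall posts with a header on top — a door frame. The left jamb is 47 mm wide at x = 0; the right jamb starts at x = 1026. The clear opening is 1026 − 47 = 979 mm.


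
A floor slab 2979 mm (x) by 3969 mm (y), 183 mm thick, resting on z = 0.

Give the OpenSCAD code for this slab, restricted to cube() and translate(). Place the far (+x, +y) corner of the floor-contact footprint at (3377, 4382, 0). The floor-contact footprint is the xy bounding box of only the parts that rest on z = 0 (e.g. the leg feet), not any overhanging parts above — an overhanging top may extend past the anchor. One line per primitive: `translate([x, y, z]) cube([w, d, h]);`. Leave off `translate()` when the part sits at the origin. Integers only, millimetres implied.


translate([398, 413, 0]) cube([2979, 3969, 183]);


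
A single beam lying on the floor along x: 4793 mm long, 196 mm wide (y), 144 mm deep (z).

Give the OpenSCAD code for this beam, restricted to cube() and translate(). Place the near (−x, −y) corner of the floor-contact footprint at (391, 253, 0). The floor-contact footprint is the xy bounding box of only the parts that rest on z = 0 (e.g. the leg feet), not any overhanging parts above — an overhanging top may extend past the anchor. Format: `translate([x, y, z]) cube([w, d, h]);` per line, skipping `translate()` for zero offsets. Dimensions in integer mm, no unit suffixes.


translate([391, 253, 0]) cube([4793, 196, 144]);


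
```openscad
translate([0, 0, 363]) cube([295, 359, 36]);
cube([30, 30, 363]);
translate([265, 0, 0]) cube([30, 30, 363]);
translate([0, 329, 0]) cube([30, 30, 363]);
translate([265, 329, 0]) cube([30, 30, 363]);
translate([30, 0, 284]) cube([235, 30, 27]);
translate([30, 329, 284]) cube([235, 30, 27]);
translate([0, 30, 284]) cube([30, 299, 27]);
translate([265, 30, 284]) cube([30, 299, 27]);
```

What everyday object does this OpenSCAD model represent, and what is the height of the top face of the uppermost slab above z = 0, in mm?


A stool. The seat height is 399 mm.

A 295×359×36 slab at z = 363 on four corner posts — a stool. The seat top is 363 + 36 = 399 mm.


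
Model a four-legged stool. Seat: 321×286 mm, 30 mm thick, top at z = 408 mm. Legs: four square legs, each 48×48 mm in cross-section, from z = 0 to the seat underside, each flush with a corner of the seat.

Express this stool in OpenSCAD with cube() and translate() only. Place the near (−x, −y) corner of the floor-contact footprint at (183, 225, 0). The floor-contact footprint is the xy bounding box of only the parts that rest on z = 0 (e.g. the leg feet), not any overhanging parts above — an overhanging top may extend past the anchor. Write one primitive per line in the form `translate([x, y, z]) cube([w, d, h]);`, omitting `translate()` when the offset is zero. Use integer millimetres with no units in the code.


// leg_h = 408 - 30 = 378
translate([183, 225, 378]) cube([321, 286, 30]);
translate([183, 225, 0]) cube([48, 48, 378]);
translate([456, 225, 0]) cube([48, 48, 378]);
translate([183, 463, 0]) cube([48, 48, 378]);
translate([456, 463, 0]) cube([48, 48, 378]);


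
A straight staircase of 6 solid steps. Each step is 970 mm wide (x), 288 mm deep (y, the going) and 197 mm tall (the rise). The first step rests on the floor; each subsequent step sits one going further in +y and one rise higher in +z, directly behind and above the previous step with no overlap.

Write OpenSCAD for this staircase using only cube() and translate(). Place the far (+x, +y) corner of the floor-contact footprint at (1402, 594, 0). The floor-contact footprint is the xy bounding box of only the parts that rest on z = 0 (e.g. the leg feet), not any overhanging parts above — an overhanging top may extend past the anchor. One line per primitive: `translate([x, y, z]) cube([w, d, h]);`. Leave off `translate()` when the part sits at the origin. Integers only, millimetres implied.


translate([432, 306, 0]) cube([970, 288, 197]);
translate([432, 594, 197]) cube([970, 288, 197]);
translate([432, 882, 394]) cube([970, 288, 197]);
translate([432, 1170, 591]) cube([970, 288, 197]);
translate([432, 1458, 788]) cube([970, 288, 197]);
translate([432, 1746, 985]) cube([970, 288, 197]);


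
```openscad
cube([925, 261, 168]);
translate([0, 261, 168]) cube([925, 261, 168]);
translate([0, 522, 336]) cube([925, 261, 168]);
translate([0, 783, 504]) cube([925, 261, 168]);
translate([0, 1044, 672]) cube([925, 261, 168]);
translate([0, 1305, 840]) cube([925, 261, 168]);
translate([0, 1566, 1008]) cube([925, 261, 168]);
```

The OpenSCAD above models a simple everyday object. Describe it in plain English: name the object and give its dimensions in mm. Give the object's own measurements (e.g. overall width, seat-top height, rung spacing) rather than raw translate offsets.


A straight staircase of 7 solid steps. Each step is 925 mm wide (x), 261 mm deep (y, the going) and 168 mm tall (the rise). The first step rests on the floor; each subsequent step sits one going further in +y and one rise higher in +z, directly behind and above the previous step with no overlap.
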